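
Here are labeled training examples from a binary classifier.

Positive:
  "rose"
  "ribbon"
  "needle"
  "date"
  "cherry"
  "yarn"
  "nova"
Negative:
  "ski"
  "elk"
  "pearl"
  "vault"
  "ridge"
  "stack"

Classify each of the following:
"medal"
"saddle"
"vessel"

Negative, Positive, Positive

Rule: even length. This holds for each 'Positive' example and fails for each 'Negative' one.
"medal": length 5, lacks this property → Negative.
"saddle": length 6, meets the rule → Positive.
"vessel": length 6, meets the rule → Positive.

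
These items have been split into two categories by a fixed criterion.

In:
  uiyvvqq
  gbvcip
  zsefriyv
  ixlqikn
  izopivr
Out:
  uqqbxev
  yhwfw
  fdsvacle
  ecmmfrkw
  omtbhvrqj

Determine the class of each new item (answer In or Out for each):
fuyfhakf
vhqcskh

Rule: contains 'i'. This holds for each 'In' example and fails for each 'Out' one.

Out, Out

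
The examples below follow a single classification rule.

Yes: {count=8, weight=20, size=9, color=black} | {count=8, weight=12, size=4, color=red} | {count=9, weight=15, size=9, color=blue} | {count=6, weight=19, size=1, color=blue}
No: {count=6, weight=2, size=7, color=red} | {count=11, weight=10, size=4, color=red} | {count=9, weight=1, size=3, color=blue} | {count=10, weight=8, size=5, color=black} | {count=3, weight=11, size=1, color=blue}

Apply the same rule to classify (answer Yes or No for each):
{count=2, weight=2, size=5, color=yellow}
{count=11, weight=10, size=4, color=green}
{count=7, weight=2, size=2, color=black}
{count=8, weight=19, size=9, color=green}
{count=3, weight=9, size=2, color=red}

No, No, No, Yes, No

The rule appears to be: weight ≥ 12.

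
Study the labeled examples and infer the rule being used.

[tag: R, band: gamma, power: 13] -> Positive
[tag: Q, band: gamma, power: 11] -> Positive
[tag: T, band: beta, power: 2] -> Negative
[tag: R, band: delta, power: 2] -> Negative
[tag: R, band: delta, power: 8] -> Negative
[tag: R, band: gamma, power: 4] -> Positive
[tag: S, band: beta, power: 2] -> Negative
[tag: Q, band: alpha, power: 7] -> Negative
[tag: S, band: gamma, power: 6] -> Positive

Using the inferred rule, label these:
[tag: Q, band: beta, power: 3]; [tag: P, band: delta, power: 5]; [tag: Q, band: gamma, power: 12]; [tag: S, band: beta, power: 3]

The simplest hypothesis consistent with all the labels is: band is gamma.

Negative, Negative, Positive, Negative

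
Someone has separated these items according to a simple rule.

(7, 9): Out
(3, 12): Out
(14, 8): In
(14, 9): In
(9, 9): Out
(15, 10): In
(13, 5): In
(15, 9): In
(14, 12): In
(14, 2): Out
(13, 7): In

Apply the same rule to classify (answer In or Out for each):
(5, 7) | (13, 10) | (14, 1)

Out, In, Out

The pattern is that an item is 'In' exactly when: first > second AND sum ≥ 18.
Out: (5, 7), since 5 < 7, 5+7 = 12. In: (13, 10), since 13 > 10, 13+10 = 23. Out: (14, 1), since 14 > 1, 14+1 = 15.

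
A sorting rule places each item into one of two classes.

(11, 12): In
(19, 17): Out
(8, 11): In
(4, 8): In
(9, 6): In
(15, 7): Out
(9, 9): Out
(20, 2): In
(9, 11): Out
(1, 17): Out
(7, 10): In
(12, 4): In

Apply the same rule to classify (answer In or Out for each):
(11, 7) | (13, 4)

One predicate separates the groups cleanly: product is even.
(11, 7): Out (11·7 = 77). (13, 4): In (13·4 = 52).

Out, In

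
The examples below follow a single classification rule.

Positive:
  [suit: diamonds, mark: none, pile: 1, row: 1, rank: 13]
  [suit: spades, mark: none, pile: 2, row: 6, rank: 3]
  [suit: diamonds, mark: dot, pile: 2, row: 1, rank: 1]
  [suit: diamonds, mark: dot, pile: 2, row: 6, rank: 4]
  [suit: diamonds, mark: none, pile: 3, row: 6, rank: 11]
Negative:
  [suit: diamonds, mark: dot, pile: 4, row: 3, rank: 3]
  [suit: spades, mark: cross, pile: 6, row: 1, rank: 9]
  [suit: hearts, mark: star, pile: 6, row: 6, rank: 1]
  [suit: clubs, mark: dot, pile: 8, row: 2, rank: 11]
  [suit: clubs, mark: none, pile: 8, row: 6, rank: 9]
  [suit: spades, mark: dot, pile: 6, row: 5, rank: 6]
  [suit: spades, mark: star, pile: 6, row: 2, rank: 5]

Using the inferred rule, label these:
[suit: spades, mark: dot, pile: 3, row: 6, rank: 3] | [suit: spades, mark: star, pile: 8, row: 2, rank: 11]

Every 'Positive' example satisfies: pile ≤ 3. None of the 'Negative' examples do.
[suit: spades, mark: dot, pile: 3, row: 6, rank: 3]: pile = 3 — passes, so Positive.
[suit: spades, mark: star, pile: 8, row: 2, rank: 11]: pile = 8 — lacks this property, so Negative.

Positive, Negative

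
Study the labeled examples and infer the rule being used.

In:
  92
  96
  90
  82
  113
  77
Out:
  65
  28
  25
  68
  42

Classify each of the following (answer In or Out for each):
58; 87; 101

Out, In, In

'In' ⟺ at least 77.
58: Out (58 < 77). 87: In (87 ≥ 77). 101: In (101 ≥ 77).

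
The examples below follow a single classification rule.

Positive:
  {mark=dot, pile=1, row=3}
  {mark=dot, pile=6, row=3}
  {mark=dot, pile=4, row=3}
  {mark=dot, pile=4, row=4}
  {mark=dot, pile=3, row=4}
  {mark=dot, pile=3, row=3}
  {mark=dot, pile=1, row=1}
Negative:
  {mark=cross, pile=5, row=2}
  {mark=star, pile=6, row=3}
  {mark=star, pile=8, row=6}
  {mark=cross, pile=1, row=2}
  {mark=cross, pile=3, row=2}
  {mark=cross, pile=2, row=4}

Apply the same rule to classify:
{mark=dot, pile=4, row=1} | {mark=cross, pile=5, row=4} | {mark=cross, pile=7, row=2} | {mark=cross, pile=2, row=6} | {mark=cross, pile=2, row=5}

Looking at the examples, the only property every 'Positive' case has and every 'Negative' case lacks is: mark is dot.
{mark=dot, pile=4, row=1}: mark is dot, has this property → Positive.
{mark=cross, pile=5, row=4}: mark is cross, fails this test → Negative.
{mark=cross, pile=7, row=2}: mark is cross, fails this test → Negative.
{mark=cross, pile=2, row=6}: mark is cross, fails this test → Negative.
{mark=cross, pile=2, row=5}: mark is cross, fails this test → Negative.

Positive, Negative, Negative, Negative, Negative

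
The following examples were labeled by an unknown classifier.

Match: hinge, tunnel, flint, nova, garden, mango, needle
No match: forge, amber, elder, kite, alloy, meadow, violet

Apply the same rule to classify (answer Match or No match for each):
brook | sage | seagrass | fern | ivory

No match, No match, No match, Match, No match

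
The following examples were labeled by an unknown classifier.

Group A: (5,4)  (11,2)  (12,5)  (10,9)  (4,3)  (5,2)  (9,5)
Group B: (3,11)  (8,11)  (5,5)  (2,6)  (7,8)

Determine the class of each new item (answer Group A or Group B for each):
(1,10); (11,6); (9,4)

Group B, Group A, Group A

Checking candidate rules against both groups, what survives is: first > second.
Group B: (1,10), since 1 < 10. Group A: (11,6), since 11 > 6. Group A: (9,4), since 9 > 4.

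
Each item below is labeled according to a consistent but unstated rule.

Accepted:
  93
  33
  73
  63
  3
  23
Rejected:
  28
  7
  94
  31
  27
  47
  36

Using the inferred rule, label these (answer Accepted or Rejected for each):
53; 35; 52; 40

Accepted, Rejected, Rejected, Rejected

The common property of the 'Accepted' items is: ends in digit 3. No 'Rejected' item has it.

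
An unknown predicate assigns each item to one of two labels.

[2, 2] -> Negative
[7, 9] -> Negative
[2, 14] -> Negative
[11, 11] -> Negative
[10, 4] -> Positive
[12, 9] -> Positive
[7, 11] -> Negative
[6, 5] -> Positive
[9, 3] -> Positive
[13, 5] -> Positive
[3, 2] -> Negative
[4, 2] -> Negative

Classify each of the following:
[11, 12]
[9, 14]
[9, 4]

Negative, Negative, Positive

The classifier is using: first > second AND sum ≥ 11.
Negative: [11, 12], since 11 < 12, 11+12 = 23. Negative: [9, 14], since 9 < 14, 9+14 = 23. Positive: [9, 4], since 9 > 4, 9+4 = 13.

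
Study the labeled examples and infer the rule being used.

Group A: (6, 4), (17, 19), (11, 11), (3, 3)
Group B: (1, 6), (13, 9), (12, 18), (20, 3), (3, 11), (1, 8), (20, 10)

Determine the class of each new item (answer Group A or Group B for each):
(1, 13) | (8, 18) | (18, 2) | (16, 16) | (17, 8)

The rule appears to be: |first − second| ≤ 2.
(1, 13): |1−13| = 12 — does not satisfy this, so Group B. (8, 18): |8−18| = 10 — does not satisfy this, so Group B. (18, 2): |18−2| = 16 — does not satisfy this, so Group B. (16, 16): |16−16| = 0 — has this property, so Group A. (17, 8): |17−8| = 9 — does not satisfy this, so Group B.

Group B, Group B, Group B, Group A, Group B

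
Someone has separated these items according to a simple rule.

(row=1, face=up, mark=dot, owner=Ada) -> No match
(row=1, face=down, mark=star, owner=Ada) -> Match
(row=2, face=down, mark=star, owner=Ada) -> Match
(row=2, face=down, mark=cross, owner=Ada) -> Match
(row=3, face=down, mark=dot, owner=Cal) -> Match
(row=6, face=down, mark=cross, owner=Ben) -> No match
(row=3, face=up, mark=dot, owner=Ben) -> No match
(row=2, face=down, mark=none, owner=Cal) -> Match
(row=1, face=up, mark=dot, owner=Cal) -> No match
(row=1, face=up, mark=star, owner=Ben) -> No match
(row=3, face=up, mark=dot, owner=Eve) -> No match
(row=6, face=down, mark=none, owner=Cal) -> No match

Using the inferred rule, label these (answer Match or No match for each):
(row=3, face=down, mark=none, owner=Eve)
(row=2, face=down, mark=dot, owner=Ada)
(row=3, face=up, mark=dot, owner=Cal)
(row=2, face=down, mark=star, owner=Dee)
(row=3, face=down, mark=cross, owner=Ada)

One predicate separates the groups cleanly: face is down AND row ≤ 3.
(row=3, face=down, mark=none, owner=Eve) — face is down, row = 3, hence Match. (row=2, face=down, mark=dot, owner=Ada) — face is down, row = 2, hence Match. (row=3, face=up, mark=dot, owner=Cal) — face is up, row = 3, hence No match. (row=2, face=down, mark=star, owner=Dee) — face is down, row = 2, hence Match. (row=3, face=down, mark=cross, owner=Ada) — face is down, row = 3, hence Match.

Match, Match, No match, Match, Match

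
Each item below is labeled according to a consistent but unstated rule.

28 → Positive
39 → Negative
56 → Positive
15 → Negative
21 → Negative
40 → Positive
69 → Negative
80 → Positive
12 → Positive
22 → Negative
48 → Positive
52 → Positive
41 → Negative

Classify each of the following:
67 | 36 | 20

Negative, Positive, Positive

The simplest hypothesis consistent with all the labels is: multiple of 4.
67 — 67 = 4·16 + 3, hence Negative.
36 — 36 = 4·9, hence Positive.
20 — 20 = 4·5, hence Positive.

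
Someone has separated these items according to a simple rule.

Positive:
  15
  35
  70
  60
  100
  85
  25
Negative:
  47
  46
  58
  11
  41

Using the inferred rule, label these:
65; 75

Rule: multiple of 5. This holds for each 'Positive' example and fails for each 'Negative' one.

Positive, Positive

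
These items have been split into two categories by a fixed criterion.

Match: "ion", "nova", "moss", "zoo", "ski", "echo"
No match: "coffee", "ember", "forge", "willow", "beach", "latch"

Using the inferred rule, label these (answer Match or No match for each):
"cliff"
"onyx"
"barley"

No match, Match, No match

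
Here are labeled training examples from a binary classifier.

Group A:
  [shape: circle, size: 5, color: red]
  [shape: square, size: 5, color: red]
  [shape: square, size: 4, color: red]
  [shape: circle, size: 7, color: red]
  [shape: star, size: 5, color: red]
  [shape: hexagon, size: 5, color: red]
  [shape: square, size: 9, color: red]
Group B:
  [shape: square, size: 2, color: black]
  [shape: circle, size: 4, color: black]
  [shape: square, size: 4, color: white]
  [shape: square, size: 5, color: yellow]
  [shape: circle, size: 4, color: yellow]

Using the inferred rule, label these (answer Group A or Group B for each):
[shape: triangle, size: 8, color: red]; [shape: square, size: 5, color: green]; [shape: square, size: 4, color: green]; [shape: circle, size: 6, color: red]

The rule appears to be: color is red.
[shape: triangle, size: 8, color: red]: Group A (color is red). [shape: square, size: 5, color: green]: Group B (color is green). [shape: square, size: 4, color: green]: Group B (color is green). [shape: circle, size: 6, color: red]: Group A (color is red).

Group A, Group B, Group B, Group A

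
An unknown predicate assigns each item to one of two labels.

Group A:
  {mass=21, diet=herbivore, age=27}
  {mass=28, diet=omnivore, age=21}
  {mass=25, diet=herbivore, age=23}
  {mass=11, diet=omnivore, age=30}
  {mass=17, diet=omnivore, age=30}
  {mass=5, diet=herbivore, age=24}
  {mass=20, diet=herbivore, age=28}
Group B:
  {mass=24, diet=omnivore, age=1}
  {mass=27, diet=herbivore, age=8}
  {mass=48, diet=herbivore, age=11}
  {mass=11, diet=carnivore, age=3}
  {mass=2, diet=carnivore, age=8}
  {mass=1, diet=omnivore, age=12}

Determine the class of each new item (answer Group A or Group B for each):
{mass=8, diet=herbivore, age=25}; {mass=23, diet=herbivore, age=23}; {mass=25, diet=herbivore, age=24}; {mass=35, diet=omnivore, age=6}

The classifier is using: age ≥ 21.
{mass=8, diet=herbivore, age=25}: age = 25, fits → Group A.
{mass=23, diet=herbivore, age=23}: age = 23, fits → Group A.
{mass=25, diet=herbivore, age=24}: age = 24, fits → Group A.
{mass=35, diet=omnivore, age=6}: age = 6, fails the rule → Group B.

Group A, Group A, Group A, Group B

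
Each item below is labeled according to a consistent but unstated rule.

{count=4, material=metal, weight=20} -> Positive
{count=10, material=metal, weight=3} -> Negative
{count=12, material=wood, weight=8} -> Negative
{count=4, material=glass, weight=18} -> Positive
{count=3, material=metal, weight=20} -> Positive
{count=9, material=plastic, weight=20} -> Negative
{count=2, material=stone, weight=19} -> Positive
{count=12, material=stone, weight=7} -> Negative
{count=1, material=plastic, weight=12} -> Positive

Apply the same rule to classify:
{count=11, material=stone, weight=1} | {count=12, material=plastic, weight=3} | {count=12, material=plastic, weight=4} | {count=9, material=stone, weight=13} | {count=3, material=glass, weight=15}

Negative, Negative, Negative, Negative, Positive

Rule: count ≤ 4. This holds for each 'Positive' example and fails for each 'Negative' one.
{count=11, material=stone, weight=1} → count = 11 → Negative.
{count=12, material=plastic, weight=3} → count = 12 → Negative.
{count=12, material=plastic, weight=4} → count = 12 → Negative.
{count=9, material=stone, weight=13} → count = 9 → Negative.
{count=3, material=glass, weight=15} → count = 3 → Positive.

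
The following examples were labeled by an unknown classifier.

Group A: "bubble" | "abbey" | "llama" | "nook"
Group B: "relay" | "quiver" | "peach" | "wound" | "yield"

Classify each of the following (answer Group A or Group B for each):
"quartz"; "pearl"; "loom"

The rule appears to be: has a double letter.
Group B: "quartz", since no doubled letter.
Group B: "pearl", since no doubled letter.
Group A: "loom", since 'oo' doubled.

Group B, Group B, Group A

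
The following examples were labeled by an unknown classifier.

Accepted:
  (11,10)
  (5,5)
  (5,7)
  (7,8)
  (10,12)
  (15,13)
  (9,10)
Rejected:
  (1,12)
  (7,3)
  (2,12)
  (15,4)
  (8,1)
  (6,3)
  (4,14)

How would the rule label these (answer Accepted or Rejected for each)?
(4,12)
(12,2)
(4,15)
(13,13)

Rejected, Rejected, Rejected, Accepted

All 'Accepted' examples share one property — min ≥ 5 — and every 'Rejected' example lacks it.
(4,12): Rejected (min 4).
(12,2): Rejected (min 2).
(4,15): Rejected (min 4).
(13,13): Accepted (min 13).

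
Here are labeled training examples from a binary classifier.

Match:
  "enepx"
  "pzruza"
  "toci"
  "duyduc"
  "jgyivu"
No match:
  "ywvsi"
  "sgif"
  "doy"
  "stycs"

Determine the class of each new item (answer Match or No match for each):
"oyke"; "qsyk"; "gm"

The simplest hypothesis consistent with all the labels is: has ≥ 2 vowels.
"oyke" — 2 vowels, hence Match. "qsyk" — 0 vowels, hence No match. "gm" — 0 vowels, hence No match.

Match, No match, No match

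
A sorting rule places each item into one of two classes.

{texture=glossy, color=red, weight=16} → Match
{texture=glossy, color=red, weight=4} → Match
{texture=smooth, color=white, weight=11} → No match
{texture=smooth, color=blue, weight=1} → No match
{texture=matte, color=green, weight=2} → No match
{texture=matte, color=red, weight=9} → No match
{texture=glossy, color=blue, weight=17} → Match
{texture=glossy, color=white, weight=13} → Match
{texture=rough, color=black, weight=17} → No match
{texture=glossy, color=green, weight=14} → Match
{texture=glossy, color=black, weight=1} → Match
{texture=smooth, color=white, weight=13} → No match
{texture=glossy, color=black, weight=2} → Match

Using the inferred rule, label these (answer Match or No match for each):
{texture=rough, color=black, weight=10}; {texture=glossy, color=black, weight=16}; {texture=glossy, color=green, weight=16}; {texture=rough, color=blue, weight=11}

No match, Match, Match, No match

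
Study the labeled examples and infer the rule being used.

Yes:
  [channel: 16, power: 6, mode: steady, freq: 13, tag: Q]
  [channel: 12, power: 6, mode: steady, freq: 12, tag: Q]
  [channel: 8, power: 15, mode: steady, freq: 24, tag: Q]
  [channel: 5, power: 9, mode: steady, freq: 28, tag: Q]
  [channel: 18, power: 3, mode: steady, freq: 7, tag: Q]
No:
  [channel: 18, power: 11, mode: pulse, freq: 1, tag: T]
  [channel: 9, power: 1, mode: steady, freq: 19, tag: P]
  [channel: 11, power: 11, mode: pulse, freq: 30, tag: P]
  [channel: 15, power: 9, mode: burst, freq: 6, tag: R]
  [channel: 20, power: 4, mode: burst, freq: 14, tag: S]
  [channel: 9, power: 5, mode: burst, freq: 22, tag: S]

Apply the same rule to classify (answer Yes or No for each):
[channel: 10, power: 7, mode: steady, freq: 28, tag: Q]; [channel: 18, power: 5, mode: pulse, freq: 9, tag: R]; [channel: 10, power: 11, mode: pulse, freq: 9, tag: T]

Yes, No, No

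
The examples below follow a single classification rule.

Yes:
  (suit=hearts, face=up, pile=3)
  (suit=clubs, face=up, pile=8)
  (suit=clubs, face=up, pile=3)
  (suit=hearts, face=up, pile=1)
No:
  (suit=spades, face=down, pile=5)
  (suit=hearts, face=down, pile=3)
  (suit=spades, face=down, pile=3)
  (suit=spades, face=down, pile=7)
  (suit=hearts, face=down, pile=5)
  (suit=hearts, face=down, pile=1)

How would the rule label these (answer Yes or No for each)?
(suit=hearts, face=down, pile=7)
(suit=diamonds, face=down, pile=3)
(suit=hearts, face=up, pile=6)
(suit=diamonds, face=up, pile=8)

The pattern is that an item is 'Yes' exactly when: face is up.
(suit=hearts, face=down, pile=7): face is down — fails the rule, so No.
(suit=diamonds, face=down, pile=3): face is down — fails the rule, so No.
(suit=hearts, face=up, pile=6): face is up — fits, so Yes.
(suit=diamonds, face=up, pile=8): face is up — fits, so Yes.

No, No, Yes, Yes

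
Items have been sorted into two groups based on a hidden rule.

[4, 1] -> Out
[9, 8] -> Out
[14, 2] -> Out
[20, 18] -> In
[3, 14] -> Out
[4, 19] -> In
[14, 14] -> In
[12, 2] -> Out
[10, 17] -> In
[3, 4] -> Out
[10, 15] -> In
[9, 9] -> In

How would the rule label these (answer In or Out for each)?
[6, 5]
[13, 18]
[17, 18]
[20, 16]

Out, In, In, In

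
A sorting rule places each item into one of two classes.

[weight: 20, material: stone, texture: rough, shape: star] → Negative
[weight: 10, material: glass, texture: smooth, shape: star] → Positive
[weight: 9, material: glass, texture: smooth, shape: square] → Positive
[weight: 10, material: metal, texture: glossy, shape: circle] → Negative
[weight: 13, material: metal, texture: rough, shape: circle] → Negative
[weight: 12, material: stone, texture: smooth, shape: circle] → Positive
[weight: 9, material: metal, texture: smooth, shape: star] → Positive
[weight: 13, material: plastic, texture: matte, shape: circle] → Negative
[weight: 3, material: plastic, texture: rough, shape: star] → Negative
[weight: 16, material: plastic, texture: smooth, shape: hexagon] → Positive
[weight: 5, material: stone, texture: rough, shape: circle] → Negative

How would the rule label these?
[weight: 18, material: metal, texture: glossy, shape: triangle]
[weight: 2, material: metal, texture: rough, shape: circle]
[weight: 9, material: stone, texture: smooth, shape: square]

Rule: texture is smooth. This holds for each 'Positive' example and fails for each 'Negative' one.

Negative, Negative, Positive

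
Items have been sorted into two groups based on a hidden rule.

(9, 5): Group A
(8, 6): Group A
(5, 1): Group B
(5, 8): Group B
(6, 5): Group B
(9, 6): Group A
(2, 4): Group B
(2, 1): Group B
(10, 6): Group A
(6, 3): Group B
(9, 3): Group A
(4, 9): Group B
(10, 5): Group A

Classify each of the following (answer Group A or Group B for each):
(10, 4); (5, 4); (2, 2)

The pattern is that an item is 'Group A' exactly when: first ≥ 8.
(10, 4): Group A (first 10). (5, 4): Group B (first 5). (2, 2): Group B (first 2).

Group A, Group B, Group B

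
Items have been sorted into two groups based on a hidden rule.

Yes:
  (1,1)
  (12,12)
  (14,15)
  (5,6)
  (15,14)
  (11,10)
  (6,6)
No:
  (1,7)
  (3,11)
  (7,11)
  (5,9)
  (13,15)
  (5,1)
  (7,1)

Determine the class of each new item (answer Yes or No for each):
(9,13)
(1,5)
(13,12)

No, No, Yes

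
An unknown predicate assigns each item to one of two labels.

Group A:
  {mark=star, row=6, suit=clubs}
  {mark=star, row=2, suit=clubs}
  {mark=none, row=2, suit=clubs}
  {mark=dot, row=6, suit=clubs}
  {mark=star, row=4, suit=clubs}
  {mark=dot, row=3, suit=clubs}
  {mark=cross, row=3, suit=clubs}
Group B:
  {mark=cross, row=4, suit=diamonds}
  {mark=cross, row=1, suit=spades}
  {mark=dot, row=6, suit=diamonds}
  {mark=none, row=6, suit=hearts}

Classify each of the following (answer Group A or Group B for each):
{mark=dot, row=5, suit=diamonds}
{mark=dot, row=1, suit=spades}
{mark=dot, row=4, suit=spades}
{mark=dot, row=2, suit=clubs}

'Group A' ⟺ suit is clubs.

Group B, Group B, Group B, Group A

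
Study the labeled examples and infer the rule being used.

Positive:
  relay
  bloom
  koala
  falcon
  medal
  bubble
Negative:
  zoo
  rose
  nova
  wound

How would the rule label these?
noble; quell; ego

Positive, Positive, Negative

Every 'Positive' example satisfies: contains 'l'. None of the 'Negative' examples do.
Positive: noble, since has 'l'.
Positive: quell, since has 'l'.
Negative: ego, since no 'l'.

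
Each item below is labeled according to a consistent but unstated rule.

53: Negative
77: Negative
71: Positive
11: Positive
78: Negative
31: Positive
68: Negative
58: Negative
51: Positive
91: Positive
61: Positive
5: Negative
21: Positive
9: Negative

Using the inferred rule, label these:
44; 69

The classifier is using: ends in digit 1.
Negative: 44, since last digit 4. Negative: 69, since last digit 9.

Negative, Negative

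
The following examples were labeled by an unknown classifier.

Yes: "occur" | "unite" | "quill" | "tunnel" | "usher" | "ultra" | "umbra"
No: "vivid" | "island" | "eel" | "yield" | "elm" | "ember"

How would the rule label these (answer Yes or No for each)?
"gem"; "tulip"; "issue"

'Yes' ⟺ contains 'u'.
"gem": no 'u', lacks this property → No.
"tulip": has 'u', checks out → Yes.
"issue": has 'u', checks out → Yes.

No, Yes, Yes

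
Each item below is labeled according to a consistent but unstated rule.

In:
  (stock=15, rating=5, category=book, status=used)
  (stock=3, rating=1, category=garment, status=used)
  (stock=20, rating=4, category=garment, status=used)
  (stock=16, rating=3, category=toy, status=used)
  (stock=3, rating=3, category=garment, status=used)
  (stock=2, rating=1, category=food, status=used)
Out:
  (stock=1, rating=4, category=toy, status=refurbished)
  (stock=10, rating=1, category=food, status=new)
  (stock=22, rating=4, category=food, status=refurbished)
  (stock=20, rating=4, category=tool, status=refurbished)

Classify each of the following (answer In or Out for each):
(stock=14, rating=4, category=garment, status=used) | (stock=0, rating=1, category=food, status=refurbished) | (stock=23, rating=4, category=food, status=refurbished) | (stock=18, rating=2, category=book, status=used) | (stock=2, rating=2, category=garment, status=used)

Every 'In' example satisfies: status is used. None of the 'Out' examples do.
(stock=14, rating=4, category=garment, status=used): status is used, matches → In. (stock=0, rating=1, category=food, status=refurbished): status is refurbished, does not satisfy this → Out. (stock=23, rating=4, category=food, status=refurbished): status is refurbished, does not satisfy this → Out. (stock=18, rating=2, category=book, status=used): status is used, matches → In. (stock=2, rating=2, category=garment, status=used): status is used, matches → In.

In, Out, Out, In, In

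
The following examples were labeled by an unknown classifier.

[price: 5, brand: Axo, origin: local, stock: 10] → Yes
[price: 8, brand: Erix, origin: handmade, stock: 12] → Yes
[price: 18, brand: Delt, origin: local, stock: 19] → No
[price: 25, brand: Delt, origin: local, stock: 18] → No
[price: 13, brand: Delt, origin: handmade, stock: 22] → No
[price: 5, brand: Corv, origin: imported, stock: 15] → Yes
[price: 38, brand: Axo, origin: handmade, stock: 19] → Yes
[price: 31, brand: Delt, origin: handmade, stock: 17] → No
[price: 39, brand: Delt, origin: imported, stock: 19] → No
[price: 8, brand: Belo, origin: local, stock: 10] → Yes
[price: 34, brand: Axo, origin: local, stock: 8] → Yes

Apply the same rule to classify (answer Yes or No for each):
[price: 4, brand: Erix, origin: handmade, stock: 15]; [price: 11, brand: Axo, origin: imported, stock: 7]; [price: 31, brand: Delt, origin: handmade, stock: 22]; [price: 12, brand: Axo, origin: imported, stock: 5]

The pattern is that an item is 'Yes' exactly when: brand is not Delt.

Yes, Yes, No, Yes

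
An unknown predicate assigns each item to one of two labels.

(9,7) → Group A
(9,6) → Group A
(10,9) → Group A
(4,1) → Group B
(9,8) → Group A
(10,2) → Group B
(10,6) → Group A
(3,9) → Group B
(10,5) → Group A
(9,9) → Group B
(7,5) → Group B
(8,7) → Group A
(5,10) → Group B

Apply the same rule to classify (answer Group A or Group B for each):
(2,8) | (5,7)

The rule appears to be: first > second AND sum ≥ 15.

Group B, Group B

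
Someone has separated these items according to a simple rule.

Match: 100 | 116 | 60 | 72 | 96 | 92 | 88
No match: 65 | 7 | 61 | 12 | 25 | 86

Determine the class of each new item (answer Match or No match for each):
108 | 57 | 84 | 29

Match, No match, Match, No match

The distinguishing property — multiple of 4 AND at least 25 — holds for all the 'Match' cases and none of the 'No match' cases.
108 → 108 = 4·27, 108 ≥ 25 → Match. 57 → 57 = 4·14 + 1, 57 ≥ 25 → No match. 84 → 84 = 4·21, 84 ≥ 25 → Match. 29 → 29 = 4·7 + 1, 29 ≥ 25 → No match.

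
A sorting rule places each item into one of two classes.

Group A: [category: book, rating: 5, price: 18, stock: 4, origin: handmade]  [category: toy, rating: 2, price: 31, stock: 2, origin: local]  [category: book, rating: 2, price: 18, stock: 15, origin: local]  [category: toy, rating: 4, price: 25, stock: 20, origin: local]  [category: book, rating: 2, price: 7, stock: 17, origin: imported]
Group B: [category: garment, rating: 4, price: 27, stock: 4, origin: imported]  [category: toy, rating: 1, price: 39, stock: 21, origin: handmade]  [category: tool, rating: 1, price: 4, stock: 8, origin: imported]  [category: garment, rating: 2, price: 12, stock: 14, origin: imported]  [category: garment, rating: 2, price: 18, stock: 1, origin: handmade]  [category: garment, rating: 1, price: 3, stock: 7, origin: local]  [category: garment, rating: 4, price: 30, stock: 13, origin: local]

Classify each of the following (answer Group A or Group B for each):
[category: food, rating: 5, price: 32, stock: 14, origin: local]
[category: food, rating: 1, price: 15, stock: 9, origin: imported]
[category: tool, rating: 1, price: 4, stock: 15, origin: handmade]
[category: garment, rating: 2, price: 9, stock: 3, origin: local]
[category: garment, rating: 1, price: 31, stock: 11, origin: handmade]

Rule: category is not garment AND rating ≥ 2. This holds for each 'Group A' example and fails for each 'Group B' one.

Group A, Group B, Group B, Group B, Group B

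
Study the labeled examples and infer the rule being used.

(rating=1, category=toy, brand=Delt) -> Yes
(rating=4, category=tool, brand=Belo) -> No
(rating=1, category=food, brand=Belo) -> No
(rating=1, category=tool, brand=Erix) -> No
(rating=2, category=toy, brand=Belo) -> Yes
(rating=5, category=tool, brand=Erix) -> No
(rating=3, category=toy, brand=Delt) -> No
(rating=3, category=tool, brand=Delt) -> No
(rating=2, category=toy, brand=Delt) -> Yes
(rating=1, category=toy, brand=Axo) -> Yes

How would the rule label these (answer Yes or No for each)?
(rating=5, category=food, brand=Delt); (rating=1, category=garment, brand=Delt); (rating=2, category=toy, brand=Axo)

No, No, Yes

The common property of the 'Yes' items is: category is toy AND rating ≤ 2. No 'No' item has it.
(rating=5, category=food, brand=Delt): No (category is food, rating = 5).
(rating=1, category=garment, brand=Delt): No (category is garment, rating = 1).
(rating=2, category=toy, brand=Axo): Yes (category is toy, rating = 2).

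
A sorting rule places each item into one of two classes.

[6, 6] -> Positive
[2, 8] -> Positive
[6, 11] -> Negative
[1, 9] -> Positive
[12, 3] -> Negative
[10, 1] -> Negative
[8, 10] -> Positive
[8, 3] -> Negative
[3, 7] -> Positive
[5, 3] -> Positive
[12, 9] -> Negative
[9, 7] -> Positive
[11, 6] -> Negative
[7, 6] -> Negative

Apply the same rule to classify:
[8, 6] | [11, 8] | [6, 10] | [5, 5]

Rule: sum is even. This holds for each 'Positive' example and fails for each 'Negative' one.
[8, 6]: 8+6 = 14 — satisfies this, so Positive. [11, 8]: 11+8 = 19 — doesn't match, so Negative. [6, 10]: 6+10 = 16 — satisfies this, so Positive. [5, 5]: 5+5 = 10 — satisfies this, so Positive.

Positive, Negative, Positive, Positive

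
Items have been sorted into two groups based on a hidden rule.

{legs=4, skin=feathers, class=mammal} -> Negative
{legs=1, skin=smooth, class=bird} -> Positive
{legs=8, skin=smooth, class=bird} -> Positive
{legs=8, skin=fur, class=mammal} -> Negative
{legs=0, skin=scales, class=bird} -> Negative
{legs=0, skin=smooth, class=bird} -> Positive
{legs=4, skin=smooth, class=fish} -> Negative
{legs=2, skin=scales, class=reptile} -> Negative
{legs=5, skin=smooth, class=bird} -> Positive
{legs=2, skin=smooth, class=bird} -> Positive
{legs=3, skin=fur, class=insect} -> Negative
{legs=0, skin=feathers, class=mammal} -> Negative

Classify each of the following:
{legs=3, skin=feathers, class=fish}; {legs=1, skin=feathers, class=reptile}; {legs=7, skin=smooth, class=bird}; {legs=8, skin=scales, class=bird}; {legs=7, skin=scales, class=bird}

Negative, Negative, Positive, Negative, Negative

One predicate separates the groups cleanly: class is bird AND skin is smooth.
{legs=3, skin=feathers, class=fish}: Negative (class is fish, skin is feathers). {legs=1, skin=feathers, class=reptile}: Negative (class is reptile, skin is feathers). {legs=7, skin=smooth, class=bird}: Positive (class is bird, skin is smooth). {legs=8, skin=scales, class=bird}: Negative (class is bird, skin is scales). {legs=7, skin=scales, class=bird}: Negative (class is bird, skin is scales).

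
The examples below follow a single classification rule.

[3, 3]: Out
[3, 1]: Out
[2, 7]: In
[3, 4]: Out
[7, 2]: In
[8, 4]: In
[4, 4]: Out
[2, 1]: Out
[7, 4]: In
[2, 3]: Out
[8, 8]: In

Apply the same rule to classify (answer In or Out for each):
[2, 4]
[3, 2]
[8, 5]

The rule appears to be: sum ≥ 9.
[2, 4]: 2+4 = 6, doesn't qualify → Out. [3, 2]: 3+2 = 5, doesn't qualify → Out. [8, 5]: 8+5 = 13, matches → In.

Out, Out, In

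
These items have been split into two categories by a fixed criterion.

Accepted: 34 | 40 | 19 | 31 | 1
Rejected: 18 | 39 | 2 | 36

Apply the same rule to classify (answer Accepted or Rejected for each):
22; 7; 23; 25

Accepted, Accepted, Rejected, Accepted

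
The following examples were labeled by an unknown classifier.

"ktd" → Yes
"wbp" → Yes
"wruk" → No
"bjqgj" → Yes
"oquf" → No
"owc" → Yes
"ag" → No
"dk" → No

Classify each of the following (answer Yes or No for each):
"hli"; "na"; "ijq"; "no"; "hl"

The simplest hypothesis consistent with all the labels is: odd length.

Yes, No, Yes, No, No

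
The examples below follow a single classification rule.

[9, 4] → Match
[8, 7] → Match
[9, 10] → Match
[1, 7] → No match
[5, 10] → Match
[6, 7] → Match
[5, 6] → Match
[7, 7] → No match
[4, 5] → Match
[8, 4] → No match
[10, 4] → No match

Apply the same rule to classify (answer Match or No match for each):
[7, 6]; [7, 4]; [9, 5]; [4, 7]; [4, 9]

Match, Match, No match, Match, Match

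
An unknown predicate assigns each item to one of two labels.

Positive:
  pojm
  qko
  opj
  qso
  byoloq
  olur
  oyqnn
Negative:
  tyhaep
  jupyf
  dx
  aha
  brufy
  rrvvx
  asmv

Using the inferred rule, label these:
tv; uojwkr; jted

Looking at the examples, the only property every 'Positive' case has and every 'Negative' case lacks is: contains 'o'.
tv: no 'o', fails this test → Negative. uojwkr: has 'o', meets the rule → Positive. jted: no 'o', fails this test → Negative.

Negative, Positive, Negative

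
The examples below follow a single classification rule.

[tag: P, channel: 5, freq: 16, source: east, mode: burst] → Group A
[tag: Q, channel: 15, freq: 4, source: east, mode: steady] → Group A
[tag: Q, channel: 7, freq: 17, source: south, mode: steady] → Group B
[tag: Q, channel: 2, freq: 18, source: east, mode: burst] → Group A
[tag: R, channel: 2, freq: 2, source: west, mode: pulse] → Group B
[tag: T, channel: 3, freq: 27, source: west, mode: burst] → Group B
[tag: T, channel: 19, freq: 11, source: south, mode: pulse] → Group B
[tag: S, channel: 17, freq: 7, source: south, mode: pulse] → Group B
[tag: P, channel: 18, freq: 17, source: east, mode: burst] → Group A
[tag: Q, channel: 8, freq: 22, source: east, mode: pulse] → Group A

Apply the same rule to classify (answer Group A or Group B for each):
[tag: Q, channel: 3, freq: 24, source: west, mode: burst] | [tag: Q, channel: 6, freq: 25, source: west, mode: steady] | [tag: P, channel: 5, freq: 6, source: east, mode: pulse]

Group B, Group B, Group A

The common property of the 'Group A' items is: source is east. No 'Group B' item has it.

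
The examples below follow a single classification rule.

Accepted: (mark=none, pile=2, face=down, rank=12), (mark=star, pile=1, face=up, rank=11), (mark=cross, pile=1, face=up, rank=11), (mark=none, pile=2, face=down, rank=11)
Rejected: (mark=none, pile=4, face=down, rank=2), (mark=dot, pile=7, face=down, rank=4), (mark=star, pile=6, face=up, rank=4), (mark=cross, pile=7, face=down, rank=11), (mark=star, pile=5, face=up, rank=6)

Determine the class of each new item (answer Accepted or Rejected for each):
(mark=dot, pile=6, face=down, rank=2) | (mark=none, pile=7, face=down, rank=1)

Rejected, Rejected

The rule appears to be: pile ≤ 2.
(mark=dot, pile=6, face=down, rank=2): pile = 6 — does not satisfy this, so Rejected.
(mark=none, pile=7, face=down, rank=1): pile = 7 — does not satisfy this, so Rejected.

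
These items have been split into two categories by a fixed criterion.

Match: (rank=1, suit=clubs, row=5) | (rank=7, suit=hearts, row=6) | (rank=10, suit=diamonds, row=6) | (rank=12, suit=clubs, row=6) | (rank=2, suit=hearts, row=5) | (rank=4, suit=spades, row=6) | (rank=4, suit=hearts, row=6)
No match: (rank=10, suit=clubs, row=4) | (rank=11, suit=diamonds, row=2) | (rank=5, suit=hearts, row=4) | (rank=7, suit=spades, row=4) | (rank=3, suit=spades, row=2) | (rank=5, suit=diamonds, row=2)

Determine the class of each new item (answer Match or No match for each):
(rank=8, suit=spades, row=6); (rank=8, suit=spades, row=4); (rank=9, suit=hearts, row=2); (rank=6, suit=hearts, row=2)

Match, No match, No match, No match

All 'Match' examples share one property — row ≥ 5 — and every 'No match' example lacks it.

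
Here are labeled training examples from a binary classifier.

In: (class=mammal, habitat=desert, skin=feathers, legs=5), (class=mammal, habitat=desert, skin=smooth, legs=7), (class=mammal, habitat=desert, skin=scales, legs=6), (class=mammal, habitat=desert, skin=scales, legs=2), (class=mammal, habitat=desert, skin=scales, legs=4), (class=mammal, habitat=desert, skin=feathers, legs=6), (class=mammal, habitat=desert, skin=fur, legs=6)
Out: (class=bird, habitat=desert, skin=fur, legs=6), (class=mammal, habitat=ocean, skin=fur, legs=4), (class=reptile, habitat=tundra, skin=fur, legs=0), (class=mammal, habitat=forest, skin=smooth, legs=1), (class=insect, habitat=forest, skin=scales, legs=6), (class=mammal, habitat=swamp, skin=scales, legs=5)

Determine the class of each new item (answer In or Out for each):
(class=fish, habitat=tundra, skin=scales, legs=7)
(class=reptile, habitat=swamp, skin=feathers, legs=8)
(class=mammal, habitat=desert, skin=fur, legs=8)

The pattern is that an item is 'In' exactly when: class is mammal AND habitat is desert.
Out: (class=fish, habitat=tundra, skin=scales, legs=7), since class is fish, habitat is tundra.
Out: (class=reptile, habitat=swamp, skin=feathers, legs=8), since class is reptile, habitat is swamp.
In: (class=mammal, habitat=desert, skin=fur, legs=8), since class is mammal, habitat is desert.

Out, Out, In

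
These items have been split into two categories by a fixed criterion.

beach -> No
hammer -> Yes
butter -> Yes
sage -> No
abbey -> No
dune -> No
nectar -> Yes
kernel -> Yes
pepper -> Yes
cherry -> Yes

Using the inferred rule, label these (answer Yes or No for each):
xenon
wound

Every 'Yes' example satisfies: contains 'r'. None of the 'No' examples do.
xenon: no 'r', fails the rule → No. wound: no 'r', fails the rule → No.

No, No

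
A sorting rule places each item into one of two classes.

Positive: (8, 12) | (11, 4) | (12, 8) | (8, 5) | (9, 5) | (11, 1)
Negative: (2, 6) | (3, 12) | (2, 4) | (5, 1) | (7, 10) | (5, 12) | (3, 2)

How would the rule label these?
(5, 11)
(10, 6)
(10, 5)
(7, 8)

The rule appears to be: first ≥ 8.
(5, 11): first 5 — doesn't qualify, so Negative.
(10, 6): first 10 — qualifies, so Positive.
(10, 5): first 10 — qualifies, so Positive.
(7, 8): first 7 — doesn't qualify, so Negative.

Negative, Positive, Positive, Negative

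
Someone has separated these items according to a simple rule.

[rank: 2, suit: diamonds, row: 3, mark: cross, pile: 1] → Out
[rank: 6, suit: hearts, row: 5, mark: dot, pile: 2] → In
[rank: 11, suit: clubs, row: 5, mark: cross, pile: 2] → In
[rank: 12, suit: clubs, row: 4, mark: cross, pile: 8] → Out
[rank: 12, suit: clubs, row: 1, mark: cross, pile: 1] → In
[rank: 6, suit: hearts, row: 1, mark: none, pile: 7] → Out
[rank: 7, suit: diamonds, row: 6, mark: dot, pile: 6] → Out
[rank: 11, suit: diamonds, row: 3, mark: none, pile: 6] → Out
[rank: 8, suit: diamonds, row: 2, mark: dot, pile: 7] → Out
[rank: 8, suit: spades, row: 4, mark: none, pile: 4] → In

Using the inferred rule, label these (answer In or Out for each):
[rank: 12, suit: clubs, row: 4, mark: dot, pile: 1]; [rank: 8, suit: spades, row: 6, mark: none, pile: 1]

The rule appears to be: pile ≤ 4 AND rank ≥ 6.
In: [rank: 12, suit: clubs, row: 4, mark: dot, pile: 1], since pile = 1, rank = 12. In: [rank: 8, suit: spades, row: 6, mark: none, pile: 1], since pile = 1, rank = 8.

In, In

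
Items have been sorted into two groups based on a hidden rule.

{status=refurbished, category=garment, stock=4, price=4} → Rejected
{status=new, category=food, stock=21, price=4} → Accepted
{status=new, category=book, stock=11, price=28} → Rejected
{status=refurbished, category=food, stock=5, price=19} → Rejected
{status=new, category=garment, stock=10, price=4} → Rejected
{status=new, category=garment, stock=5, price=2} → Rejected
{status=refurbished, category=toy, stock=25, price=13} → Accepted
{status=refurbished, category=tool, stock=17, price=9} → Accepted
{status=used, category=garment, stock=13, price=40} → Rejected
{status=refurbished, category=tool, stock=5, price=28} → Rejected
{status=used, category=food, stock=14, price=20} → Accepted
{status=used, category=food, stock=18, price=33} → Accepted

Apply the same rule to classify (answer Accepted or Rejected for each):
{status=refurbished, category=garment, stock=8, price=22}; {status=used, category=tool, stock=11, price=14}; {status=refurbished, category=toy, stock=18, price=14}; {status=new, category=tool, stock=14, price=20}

Rejected, Rejected, Accepted, Accepted

All 'Accepted' examples share one property — stock ≥ 14 — and every 'Rejected' example lacks it.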